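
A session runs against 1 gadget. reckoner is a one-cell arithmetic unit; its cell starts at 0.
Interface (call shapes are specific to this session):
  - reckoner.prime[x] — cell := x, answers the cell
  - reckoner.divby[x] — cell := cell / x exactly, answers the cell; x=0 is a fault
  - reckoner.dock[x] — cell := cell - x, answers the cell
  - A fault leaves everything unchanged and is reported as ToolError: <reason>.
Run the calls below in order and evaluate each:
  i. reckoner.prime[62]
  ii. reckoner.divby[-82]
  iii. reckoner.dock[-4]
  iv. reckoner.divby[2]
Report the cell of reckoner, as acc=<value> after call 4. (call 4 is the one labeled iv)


# reckoner.prime(x: 62) == 62
# reckoner.divby(x: -82) == -31/41
# reckoner.dock(x: -4) == 133/41
# reckoner.divby(x: 2) == 133/82

Answer: acc=133/82


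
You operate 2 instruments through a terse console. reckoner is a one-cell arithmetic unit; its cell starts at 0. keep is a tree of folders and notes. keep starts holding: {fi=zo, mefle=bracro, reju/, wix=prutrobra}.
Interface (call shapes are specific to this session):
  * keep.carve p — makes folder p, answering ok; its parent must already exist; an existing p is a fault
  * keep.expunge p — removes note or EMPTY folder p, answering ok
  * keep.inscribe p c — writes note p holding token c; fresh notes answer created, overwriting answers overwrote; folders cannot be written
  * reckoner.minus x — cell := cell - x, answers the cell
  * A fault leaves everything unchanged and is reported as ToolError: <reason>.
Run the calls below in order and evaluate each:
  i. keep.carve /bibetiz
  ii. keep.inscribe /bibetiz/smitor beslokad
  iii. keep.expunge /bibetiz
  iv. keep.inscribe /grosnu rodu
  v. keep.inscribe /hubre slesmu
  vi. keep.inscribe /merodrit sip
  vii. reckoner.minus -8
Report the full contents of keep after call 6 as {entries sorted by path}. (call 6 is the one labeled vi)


Answer: {bibetiz/, bibetiz/smitor=beslokad, fi=zo, grosnu=rodu, hubre=slesmu, mefle=bracro, merodrit=sip, reju/, wix=prutrobra}

Derivation:
Act: carve[p=/bibetiz]
Obs: ok
Act: inscribe[p=/bibetiz/smitor; c=beslokad]
Obs: created
Act: expunge[p=/bibetiz]
Obs: ToolError: not empty
Act: inscribe[p=/grosnu; c=rodu]
Obs: created
Act: inscribe[p=/hubre; c=slesmu]
Obs: created
Act: inscribe[p=/merodrit; c=sip]
Obs: created
Act: minus[x=-8]
Obs: 8


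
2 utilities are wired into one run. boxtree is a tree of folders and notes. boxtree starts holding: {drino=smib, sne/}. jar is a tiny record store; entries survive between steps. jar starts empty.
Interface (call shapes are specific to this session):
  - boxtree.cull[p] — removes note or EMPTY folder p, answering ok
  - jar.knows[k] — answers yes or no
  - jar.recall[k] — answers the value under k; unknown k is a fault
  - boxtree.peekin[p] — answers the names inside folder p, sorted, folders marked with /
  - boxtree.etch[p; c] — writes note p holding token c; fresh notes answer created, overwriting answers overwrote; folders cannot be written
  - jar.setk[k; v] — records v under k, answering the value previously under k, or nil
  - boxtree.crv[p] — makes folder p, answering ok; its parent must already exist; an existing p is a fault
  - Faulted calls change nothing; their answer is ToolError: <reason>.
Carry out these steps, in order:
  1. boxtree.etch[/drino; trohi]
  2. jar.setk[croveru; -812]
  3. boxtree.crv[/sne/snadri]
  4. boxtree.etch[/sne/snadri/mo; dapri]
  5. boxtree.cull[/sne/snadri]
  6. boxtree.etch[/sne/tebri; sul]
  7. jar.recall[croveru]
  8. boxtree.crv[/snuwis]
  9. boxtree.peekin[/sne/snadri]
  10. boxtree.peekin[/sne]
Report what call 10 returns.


Answer: [snadri/, tebri]

Derivation:
$ boxtree.etch p→/drino c→trohi
  overwrote
$ jar.setk k→croveru v→-812
  nil
$ boxtree.crv p→/sne/snadri
  ok
$ boxtree.etch p→/sne/snadri/mo c→dapri
  created
$ boxtree.cull p→/sne/snadri
  ToolError: not empty
$ boxtree.etch p→/sne/tebri c→sul
  created
$ jar.recall k→croveru
  -812
$ boxtree.crv p→/snuwis
  ok
$ boxtree.peekin p→/sne/snadri
  [mo]
$ boxtree.peekin p→/sne
  [snadri/, tebri]


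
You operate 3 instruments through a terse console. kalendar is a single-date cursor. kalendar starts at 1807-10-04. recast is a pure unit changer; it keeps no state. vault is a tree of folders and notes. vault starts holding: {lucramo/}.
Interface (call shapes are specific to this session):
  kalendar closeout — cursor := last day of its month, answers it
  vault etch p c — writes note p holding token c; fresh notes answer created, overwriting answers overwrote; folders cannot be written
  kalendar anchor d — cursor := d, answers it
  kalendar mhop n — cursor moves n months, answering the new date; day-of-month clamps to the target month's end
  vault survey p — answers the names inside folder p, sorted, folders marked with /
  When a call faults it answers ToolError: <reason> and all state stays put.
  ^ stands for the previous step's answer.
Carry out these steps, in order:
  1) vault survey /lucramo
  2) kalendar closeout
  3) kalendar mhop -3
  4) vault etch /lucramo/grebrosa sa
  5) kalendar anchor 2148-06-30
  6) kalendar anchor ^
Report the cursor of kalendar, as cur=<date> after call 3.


Answer: cur=1807-07-31

Derivation:
==> vault survey(/lucramo)
<== []
==> kalendar closeout()
<== 1807-10-31
==> kalendar mhop(-3)
<== 1807-07-31
==> vault etch(/lucramo/grebrosa, sa)
<== created
==> kalendar anchor(2148-06-30)
<== 2148-06-30
==> kalendar anchor(^)
<== 2148-06-30


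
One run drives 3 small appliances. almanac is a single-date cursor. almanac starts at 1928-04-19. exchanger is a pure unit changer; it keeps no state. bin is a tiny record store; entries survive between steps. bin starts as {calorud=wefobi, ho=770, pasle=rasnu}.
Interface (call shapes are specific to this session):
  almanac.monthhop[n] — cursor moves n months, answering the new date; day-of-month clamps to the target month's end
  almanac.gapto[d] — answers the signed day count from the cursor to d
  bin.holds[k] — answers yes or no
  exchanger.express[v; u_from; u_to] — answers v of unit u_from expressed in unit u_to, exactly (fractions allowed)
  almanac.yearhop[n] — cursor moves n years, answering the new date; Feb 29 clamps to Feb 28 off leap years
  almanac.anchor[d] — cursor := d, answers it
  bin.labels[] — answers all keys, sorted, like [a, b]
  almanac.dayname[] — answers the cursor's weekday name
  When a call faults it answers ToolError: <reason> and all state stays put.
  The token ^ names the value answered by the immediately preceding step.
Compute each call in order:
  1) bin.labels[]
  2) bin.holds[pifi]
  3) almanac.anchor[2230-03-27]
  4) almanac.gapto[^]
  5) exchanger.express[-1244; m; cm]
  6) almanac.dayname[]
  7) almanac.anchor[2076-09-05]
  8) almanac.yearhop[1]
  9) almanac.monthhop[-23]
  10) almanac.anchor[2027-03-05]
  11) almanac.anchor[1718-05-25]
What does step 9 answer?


Answer: 2075-10-05

Derivation:
[in] bin.labels
:: [calorud, ho, pasle]
[in] bin.holds k='pifi'
:: no
[in] almanac.anchor d='2230-03-27'
:: 2230-03-27
[in] almanac.gapto d='^'
:: 0
[in] exchanger.express v='-1244' u_from='m' u_to='cm'
:: -124400
[in] almanac.dayname
:: Saturday
[in] almanac.anchor d='2076-09-05'
:: 2076-09-05
[in] almanac.yearhop n='1'
:: 2077-09-05
[in] almanac.monthhop n='-23'
:: 2075-10-05
[in] almanac.anchor d='2027-03-05'
:: 2027-03-05
[in] almanac.anchor d='1718-05-25'
:: 1718-05-25


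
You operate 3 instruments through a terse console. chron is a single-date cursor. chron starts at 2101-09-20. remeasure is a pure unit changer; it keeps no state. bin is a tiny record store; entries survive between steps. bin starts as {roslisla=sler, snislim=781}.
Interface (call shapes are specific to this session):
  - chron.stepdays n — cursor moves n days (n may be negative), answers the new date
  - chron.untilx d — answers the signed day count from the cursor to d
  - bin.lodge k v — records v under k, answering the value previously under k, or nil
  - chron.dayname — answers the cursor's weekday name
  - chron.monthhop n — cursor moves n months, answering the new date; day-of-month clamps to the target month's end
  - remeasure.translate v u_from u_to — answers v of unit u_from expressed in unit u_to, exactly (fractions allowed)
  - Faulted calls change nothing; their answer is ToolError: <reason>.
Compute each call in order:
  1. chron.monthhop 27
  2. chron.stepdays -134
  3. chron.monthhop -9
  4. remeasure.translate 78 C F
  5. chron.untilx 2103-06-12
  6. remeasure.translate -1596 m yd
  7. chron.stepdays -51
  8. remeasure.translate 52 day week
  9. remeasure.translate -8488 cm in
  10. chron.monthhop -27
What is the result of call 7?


Answer: 2102-09-18

Derivation:
! 1. monthhop(27) ~> 2103-12-20
! 2. stepdays(-134) ~> 2103-08-08
! 3. monthhop(-9) ~> 2102-11-08
! 4. translate(78, C, F) ~> 862/5
! 5. untilx(2103-06-12) ~> 216
! 6. translate(-1596, m, yd) ~> -665000/381
! 7. stepdays(-51) ~> 2102-09-18
! 8. translate(52, day, week) ~> 52/7
! 9. translate(-8488, cm, in) ~> -424400/127
! 10. monthhop(-27) ~> 2100-06-18


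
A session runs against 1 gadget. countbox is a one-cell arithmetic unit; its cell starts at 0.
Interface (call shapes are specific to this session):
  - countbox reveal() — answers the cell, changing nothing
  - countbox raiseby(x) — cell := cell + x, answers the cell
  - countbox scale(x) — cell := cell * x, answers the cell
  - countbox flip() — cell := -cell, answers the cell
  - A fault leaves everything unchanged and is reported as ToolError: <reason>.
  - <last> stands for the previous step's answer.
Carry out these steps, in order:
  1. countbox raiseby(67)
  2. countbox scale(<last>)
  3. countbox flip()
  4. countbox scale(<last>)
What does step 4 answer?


Answer: 20151121

Derivation:
[in] countbox raiseby x: 67
  67
[in] countbox scale x: <last>
  4489
[in] countbox flip
  -4489
[in] countbox scale x: <last>
  20151121


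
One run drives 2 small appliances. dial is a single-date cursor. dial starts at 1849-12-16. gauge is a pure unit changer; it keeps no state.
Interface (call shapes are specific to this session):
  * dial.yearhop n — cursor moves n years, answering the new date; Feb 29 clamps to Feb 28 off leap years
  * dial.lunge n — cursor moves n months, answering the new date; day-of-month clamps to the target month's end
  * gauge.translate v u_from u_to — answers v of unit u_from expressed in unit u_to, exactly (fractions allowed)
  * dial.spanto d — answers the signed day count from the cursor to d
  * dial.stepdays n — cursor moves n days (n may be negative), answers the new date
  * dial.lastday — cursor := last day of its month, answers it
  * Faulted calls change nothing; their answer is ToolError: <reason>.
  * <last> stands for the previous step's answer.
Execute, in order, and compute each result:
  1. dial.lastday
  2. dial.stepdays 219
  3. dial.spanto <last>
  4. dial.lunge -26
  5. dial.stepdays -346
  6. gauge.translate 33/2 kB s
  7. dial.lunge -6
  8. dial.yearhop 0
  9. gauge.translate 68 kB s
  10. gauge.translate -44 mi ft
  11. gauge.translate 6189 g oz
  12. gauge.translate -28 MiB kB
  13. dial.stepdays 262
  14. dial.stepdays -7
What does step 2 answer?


Answer: 1850-08-07

Derivation:
I run dial.lastday, which returns 1849-12-31.
Then dial.stepdays on n: 219, and get 1850-08-07.
Then dial.spanto on d: <last>, yielding 0.
Invoking dial.lunge on n: -26, and observe 1848-06-07.
I use dial.stepdays on n: -346, which returns 1847-06-27.
I call gauge.translate on v: 33/2, u_from: kB, u_to: s, and see ToolError: incompatible units.
I invoke dial.lunge on n: -6, and observe 1846-12-27.
Using dial.yearhop on n: 0, yielding 1846-12-27.
Next I call gauge.translate on v: 68, u_from: kB, u_to: s, and get ToolError: incompatible units.
I invoke gauge.translate on v: -44, u_from: mi, u_to: ft, → -232320.
Calling gauge.translate on v: 6189, u_from: g, u_to: oz, which returns 9902400000/45359237.
Then gauge.translate on v: -28, u_from: MiB, u_to: kB, and observe -3670016/125.
I call dial.stepdays on n: 262: 1847-09-15.
I use dial.stepdays on n: -7, yielding 1847-09-08.


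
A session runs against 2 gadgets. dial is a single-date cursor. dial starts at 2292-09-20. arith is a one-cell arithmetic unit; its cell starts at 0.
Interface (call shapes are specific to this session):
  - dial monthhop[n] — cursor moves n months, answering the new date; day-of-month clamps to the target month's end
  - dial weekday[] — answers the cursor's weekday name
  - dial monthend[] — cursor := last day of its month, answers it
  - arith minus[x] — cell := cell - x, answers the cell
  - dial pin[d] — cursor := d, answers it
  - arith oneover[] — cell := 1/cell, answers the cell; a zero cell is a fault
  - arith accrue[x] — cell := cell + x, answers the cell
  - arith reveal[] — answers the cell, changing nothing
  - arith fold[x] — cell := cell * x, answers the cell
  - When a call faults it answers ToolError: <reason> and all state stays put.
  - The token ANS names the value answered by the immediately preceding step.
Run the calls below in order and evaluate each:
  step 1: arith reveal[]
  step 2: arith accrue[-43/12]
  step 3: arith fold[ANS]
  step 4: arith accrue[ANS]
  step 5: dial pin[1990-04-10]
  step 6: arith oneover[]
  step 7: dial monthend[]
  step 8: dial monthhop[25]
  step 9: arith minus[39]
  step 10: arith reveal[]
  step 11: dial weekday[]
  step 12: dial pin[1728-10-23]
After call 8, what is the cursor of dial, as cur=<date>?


% arith reveal
[out] 0
% arith accrue -43/12
[out] -43/12
% arith fold ANS
[out] 1849/144
% arith accrue ANS
[out] 1849/72
% dial pin 1990-04-10
[out] 1990-04-10
% arith oneover
[out] 72/1849
% dial monthend
[out] 1990-04-30
% dial monthhop 25
[out] 1992-05-30
% arith minus 39
[out] -72039/1849
% arith reveal
[out] -72039/1849
% dial weekday
[out] Saturday
% dial pin 1728-10-23
[out] 1728-10-23

Answer: cur=1992-05-30


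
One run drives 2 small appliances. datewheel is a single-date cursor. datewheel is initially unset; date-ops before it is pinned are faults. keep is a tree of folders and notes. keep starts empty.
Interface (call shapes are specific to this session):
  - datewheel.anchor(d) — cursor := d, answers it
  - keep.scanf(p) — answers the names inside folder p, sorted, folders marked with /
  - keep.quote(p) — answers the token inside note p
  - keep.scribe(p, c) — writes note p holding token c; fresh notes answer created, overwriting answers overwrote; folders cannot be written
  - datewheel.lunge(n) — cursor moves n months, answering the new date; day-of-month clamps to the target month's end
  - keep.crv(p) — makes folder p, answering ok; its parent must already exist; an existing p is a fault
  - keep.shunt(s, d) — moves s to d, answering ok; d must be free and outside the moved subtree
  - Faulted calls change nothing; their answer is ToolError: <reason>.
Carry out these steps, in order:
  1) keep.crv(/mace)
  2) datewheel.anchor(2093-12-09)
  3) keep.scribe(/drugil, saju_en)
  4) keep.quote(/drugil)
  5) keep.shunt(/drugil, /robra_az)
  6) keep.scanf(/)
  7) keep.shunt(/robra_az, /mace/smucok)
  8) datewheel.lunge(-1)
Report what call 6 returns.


Act: crv[p→/mace]
Obs: ok
Act: anchor[d→2093-12-09]
Obs: 2093-12-09
Act: scribe[p→/drugil; c→saju_en]
Obs: created
Act: quote[p→/drugil]
Obs: saju_en
Act: shunt[s→/drugil; d→/robra_az]
Obs: ok
Act: scanf[p→/]
Obs: [mace/, robra_az]
Act: shunt[s→/robra_az; d→/mace/smucok]
Obs: ok
Act: lunge[n→-1]
Obs: 2093-11-09

Answer: [mace/, robra_az]


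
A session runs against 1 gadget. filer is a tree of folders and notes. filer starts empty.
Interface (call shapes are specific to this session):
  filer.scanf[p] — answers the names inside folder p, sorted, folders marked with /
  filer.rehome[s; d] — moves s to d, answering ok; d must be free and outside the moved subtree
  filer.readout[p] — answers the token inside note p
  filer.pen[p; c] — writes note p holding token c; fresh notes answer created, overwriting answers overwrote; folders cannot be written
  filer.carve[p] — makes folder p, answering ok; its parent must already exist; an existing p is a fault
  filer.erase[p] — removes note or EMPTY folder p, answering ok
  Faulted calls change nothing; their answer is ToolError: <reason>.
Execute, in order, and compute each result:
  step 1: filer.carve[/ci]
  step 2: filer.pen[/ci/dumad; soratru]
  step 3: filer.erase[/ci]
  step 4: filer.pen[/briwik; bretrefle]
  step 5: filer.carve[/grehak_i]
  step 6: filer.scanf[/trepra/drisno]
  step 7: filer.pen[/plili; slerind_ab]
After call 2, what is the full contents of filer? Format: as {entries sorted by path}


→ filer.carve(/ci)
← ok
→ filer.pen(/ci/dumad, soratru)
← created
→ filer.erase(/ci)
← ToolError: not empty
→ filer.pen(/briwik, bretrefle)
← created
→ filer.carve(/grehak_i)
← ok
→ filer.scanf(/trepra/drisno)
← ToolError: not found
→ filer.pen(/plili, slerind_ab)
← created

Answer: {ci/, ci/dumad=soratru}


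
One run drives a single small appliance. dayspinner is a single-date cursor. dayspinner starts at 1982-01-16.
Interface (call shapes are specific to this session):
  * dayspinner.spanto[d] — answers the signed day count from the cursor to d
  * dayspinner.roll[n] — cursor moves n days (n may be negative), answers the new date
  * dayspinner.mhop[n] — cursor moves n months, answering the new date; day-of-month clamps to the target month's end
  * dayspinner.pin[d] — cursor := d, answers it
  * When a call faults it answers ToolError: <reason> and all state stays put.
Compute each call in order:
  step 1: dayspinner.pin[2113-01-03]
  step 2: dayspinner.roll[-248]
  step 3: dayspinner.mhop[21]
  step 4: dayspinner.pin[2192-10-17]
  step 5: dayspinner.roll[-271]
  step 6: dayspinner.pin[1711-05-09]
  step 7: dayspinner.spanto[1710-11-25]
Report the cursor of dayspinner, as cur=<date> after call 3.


-> pin(d=2113-01-03)
<- 2113-01-03
-> roll(n=-248)
<- 2112-04-30
-> mhop(n=21)
<- 2114-01-30
-> pin(d=2192-10-17)
<- 2192-10-17
-> roll(n=-271)
<- 2192-01-20
-> pin(d=1711-05-09)
<- 1711-05-09
-> spanto(d=1710-11-25)
<- -165

Answer: cur=2114-01-30


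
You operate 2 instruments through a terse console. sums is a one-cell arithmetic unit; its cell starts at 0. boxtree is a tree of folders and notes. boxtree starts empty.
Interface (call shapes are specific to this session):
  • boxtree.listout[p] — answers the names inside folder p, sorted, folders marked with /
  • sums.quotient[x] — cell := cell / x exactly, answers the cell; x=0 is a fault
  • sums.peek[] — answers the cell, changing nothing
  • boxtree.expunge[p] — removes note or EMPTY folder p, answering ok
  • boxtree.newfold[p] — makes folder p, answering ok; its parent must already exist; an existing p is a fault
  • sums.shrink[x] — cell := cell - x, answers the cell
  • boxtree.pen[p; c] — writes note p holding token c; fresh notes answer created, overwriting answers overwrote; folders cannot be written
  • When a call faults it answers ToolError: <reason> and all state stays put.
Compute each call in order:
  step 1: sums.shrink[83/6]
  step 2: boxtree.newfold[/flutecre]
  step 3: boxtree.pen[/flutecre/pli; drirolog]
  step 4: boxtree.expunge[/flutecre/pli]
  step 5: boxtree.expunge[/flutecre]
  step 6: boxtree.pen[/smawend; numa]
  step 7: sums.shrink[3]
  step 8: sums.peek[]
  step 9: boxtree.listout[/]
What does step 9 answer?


% 1. sums.shrink(x: 83/6) : -83/6
% 2. boxtree.newfold(p: /flutecre) : ok
% 3. boxtree.pen(p: /flutecre/pli, c: drirolog) : created
% 4. boxtree.expunge(p: /flutecre/pli) : ok
% 5. boxtree.expunge(p: /flutecre) : ok
% 6. boxtree.pen(p: /smawend, c: numa) : created
% 7. sums.shrink(x: 3) : -101/6
% 8. sums.peek() : -101/6
% 9. boxtree.listout(p: /) : [smawend]

Answer: [smawend]


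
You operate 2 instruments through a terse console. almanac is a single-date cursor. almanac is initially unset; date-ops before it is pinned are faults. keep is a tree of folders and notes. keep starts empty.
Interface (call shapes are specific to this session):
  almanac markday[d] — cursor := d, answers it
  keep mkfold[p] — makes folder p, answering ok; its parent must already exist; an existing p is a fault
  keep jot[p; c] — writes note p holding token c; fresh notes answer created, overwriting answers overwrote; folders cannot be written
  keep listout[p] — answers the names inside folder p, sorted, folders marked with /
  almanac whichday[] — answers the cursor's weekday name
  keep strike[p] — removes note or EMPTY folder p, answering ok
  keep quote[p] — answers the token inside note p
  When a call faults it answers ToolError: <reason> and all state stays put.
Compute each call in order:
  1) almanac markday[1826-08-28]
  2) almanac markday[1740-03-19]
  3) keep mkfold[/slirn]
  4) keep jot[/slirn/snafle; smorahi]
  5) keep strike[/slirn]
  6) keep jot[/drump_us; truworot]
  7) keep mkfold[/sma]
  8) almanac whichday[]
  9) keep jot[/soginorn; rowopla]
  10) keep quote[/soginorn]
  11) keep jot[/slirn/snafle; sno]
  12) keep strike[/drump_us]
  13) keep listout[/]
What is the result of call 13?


Answer: [slirn/, sma/, soginorn]

Derivation:
-- 1. almanac markday(d: 1826-08-28) == 1826-08-28
-- 2. almanac markday(d: 1740-03-19) == 1740-03-19
-- 3. keep mkfold(p: /slirn) == ok
-- 4. keep jot(p: /slirn/snafle, c: smorahi) == created
-- 5. keep strike(p: /slirn) == ToolError: not empty
-- 6. keep jot(p: /drump_us, c: truworot) == created
-- 7. keep mkfold(p: /sma) == ok
-- 8. almanac whichday() == Saturday
-- 9. keep jot(p: /soginorn, c: rowopla) == created
-- 10. keep quote(p: /soginorn) == rowopla
-- 11. keep jot(p: /slirn/snafle, c: sno) == overwrote
-- 12. keep strike(p: /drump_us) == ok
-- 13. keep listout(p: /) == [slirn/, sma/, soginorn]


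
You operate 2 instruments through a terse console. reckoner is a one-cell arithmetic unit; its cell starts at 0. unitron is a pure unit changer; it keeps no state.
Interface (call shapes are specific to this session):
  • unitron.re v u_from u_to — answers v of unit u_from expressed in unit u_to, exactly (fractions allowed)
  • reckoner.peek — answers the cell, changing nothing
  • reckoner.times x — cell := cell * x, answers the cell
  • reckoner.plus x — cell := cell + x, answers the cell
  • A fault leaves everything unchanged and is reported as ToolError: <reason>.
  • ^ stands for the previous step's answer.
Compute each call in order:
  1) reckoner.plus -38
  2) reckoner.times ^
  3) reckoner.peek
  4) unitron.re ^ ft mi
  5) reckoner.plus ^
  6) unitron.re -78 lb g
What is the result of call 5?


Answer: 1906441/1320

Derivation:
→ reckoner.plus(-38)
← -38
→ reckoner.times(^)
← 1444
→ reckoner.peek()
← 1444
→ unitron.re(^, ft, mi)
← 361/1320
→ reckoner.plus(^)
← 1906441/1320
→ unitron.re(-78, lb, g)
← -1769010243/50000


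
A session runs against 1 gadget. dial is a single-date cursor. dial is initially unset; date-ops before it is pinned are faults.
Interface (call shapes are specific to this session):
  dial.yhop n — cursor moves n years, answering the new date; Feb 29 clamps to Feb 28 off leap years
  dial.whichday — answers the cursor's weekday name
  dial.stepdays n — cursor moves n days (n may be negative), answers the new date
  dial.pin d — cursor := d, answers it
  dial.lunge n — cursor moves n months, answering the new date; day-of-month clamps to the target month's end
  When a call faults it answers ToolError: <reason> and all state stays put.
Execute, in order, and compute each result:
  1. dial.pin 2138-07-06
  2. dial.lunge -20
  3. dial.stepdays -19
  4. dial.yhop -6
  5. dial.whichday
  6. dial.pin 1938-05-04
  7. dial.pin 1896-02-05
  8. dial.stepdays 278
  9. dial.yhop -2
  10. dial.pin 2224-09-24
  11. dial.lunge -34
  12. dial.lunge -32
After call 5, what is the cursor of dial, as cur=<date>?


Answer: cur=2130-10-18

Derivation:
I call dial.pin using d: 2138-07-06, which returns 2138-07-06.
Now I run dial.lunge using n: -20, and get 2136-11-06.
Calling dial.stepdays using n: -19, — result: 2136-10-18.
Next I call dial.yhop using n: -6, and observe 2130-10-18.
I use dial.whichday(), which returns Wednesday.
I use dial.pin using d: 1938-05-04: 1938-05-04.
Calling dial.pin using d: 1896-02-05, and get 1896-02-05.
Invoking dial.stepdays using n: 278, — result: 1896-11-09.
I call dial.yhop using n: -2: 1894-11-09.
I try dial.pin using d: 2224-09-24, yielding 2224-09-24.
I run dial.lunge using n: -34, → 2221-11-24.
Invoking dial.lunge using n: -32, — result: 2219-03-24.


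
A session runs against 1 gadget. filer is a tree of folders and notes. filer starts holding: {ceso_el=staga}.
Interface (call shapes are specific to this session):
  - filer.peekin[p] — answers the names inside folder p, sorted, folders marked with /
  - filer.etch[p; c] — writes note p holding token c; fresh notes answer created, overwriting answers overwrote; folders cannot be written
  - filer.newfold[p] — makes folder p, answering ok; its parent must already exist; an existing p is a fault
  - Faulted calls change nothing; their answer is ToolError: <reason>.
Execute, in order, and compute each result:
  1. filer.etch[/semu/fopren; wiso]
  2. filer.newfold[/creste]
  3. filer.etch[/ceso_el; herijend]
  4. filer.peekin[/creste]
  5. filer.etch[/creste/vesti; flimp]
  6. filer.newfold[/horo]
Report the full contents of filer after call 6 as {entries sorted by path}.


Answer: {ceso_el=herijend, creste/, creste/vesti=flimp, horo/}

Derivation:
Next I call etch with p='/semu/fopren', c='wiso', yielding ToolError: no parent.
I use newfold with p='/creste', and see ok.
Using etch with p='/ceso_el', c='herijend', and observe overwrote.
Then peekin with p='/creste', and get [].
Now I run etch with p='/creste/vesti', c='flimp', — result: created.
Next I call newfold with p='/horo', yielding ok.


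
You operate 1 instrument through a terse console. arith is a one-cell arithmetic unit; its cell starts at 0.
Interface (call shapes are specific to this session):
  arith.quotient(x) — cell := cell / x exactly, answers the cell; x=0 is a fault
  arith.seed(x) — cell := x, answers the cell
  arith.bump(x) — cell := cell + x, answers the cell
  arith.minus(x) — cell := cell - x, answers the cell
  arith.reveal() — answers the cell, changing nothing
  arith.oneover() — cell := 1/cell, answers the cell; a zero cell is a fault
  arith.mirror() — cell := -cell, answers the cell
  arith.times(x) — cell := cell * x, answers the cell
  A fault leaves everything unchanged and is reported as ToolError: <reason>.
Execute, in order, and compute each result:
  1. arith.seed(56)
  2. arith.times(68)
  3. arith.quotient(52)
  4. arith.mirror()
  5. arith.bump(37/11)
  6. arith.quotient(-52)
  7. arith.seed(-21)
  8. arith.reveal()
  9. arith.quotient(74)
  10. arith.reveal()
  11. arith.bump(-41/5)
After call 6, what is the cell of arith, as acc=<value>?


Answer: acc=9991/7436

Derivation:
→ seed(x: 56)
← 56
→ times(x: 68)
← 3808
→ quotient(x: 52)
← 952/13
→ mirror()
← -952/13
→ bump(x: 37/11)
← -9991/143
→ quotient(x: -52)
← 9991/7436
→ seed(x: -21)
← -21
→ reveal()
← -21
→ quotient(x: 74)
← -21/74
→ reveal()
← -21/74
→ bump(x: -41/5)
← -3139/370


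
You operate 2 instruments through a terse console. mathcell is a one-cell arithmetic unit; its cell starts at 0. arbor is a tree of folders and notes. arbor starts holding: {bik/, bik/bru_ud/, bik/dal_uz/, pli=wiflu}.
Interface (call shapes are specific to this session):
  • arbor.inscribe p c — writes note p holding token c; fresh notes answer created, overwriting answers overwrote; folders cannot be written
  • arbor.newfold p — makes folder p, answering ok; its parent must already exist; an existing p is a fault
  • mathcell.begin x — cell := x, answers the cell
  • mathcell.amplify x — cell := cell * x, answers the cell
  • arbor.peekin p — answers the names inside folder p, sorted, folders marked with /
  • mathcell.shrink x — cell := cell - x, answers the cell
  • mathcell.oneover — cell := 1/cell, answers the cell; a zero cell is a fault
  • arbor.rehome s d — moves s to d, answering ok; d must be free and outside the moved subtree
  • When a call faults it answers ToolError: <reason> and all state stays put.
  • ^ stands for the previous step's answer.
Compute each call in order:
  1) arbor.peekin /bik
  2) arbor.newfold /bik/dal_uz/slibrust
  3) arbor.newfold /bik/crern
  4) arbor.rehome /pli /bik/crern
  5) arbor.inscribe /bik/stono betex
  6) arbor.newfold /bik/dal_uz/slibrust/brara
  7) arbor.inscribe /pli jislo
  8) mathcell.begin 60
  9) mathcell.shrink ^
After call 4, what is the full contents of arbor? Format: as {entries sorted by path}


Answer: {bik/, bik/bru_ud/, bik/crern/, bik/dal_uz/, bik/dal_uz/slibrust/, pli=wiflu}

Derivation:
I use arbor.peekin(p→/bik), and observe [bru_ud/, dal_uz/].
Invoking arbor.newfold(p→/bik/dal_uz/slibrust), giving ok.
I use arbor.newfold(p→/bik/crern), yielding ok.
I run arbor.rehome(s→/pli, d→/bik/crern), and get ToolError: exists.
Then arbor.inscribe(p→/bik/stono, c→betex), yielding created.
Now I run arbor.newfold(p→/bik/dal_uz/slibrust/brara), yielding ok.
I call arbor.inscribe(p→/pli, c→jislo), which returns overwrote.
Calling mathcell.begin(x→60), and get 60.
I use mathcell.shrink(x→^), — result: 0.


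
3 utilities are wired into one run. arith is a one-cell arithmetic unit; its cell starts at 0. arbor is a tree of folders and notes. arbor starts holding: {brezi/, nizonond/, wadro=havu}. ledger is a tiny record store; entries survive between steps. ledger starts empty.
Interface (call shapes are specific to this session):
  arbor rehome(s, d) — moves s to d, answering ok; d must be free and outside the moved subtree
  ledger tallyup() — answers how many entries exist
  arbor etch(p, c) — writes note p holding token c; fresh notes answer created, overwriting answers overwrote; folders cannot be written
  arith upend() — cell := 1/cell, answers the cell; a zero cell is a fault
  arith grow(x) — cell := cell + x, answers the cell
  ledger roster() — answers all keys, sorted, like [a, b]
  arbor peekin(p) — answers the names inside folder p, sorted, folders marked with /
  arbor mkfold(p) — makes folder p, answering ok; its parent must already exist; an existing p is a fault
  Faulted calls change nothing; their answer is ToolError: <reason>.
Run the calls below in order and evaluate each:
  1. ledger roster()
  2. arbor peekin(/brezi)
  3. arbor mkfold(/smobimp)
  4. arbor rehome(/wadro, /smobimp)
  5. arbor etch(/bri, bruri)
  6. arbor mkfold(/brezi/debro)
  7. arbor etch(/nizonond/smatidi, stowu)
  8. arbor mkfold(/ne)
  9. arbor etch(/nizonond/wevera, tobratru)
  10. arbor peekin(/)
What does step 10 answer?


Answer: [brezi/, bri, ne/, nizonond/, smobimp/, wadro]

Derivation:
;; ledger roster() -> []
;; arbor peekin(p='/brezi') -> []
;; arbor mkfold(p='/smobimp') -> ok
;; arbor rehome(s='/wadro', d='/smobimp') -> ToolError: exists
;; arbor etch(p='/bri', c='bruri') -> created
;; arbor mkfold(p='/brezi/debro') -> ok
;; arbor etch(p='/nizonond/smatidi', c='stowu') -> created
;; arbor mkfold(p='/ne') -> ok
;; arbor etch(p='/nizonond/wevera', c='tobratru') -> created
;; arbor peekin(p='/') -> [brezi/, bri, ne/, nizonond/, smobimp/, wadro]


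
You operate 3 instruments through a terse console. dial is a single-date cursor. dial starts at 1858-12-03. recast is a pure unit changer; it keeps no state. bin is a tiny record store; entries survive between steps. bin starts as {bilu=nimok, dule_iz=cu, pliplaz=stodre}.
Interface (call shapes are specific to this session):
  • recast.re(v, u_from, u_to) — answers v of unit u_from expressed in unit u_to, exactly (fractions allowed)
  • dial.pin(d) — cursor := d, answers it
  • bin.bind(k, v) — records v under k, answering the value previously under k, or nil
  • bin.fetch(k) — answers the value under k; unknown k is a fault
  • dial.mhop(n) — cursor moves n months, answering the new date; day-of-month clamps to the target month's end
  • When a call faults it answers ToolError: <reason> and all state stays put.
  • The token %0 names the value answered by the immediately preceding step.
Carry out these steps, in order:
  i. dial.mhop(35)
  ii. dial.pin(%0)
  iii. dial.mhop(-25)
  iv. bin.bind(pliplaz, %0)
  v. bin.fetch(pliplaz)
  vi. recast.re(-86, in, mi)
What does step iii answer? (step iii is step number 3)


Answer: 1859-10-03

Derivation:
>> dial.mhop(n: 35)
<< 1861-11-03
>> dial.pin(d: %0)
<< 1861-11-03
>> dial.mhop(n: -25)
<< 1859-10-03
>> bin.bind(k: pliplaz, v: %0)
<< stodre
>> bin.fetch(k: pliplaz)
<< 1859-10-03
>> recast.re(v: -86, u_from: in, u_to: mi)
<< -43/31680


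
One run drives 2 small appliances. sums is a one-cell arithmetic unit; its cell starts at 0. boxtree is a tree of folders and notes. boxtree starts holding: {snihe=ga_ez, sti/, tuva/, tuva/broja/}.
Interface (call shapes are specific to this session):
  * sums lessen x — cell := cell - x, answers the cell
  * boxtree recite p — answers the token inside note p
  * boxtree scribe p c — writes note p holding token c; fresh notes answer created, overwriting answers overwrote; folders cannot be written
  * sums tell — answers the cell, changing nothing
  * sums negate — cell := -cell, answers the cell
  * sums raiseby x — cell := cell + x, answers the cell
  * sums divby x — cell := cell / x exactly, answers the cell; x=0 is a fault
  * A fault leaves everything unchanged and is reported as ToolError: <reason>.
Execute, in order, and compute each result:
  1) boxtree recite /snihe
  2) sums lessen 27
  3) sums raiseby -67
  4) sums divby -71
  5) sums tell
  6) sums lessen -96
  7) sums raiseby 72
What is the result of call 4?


Step: boxtree recite[/snihe]
Result: ga_ez
Step: sums lessen[27]
Result: -27
Step: sums raiseby[-67]
Result: -94
Step: sums divby[-71]
Result: 94/71
Step: sums tell[]
Result: 94/71
Step: sums lessen[-96]
Result: 6910/71
Step: sums raiseby[72]
Result: 12022/71

Answer: 94/71


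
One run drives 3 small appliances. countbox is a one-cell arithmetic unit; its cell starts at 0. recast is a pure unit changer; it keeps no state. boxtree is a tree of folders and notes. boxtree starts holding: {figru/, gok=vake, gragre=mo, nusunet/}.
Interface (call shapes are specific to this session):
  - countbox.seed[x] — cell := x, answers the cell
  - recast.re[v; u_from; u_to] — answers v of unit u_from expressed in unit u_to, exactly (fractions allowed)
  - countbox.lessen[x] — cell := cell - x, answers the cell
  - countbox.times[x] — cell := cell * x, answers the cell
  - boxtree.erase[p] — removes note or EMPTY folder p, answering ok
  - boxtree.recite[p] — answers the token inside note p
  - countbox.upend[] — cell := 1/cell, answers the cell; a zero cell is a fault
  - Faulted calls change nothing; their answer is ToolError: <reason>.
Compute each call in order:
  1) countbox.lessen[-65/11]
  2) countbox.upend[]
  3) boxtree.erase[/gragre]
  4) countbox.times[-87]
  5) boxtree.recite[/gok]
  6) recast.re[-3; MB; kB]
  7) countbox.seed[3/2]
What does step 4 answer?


Answer: -957/65

Derivation:
$ lessen x=-65/11
  65/11
$ upend
  11/65
$ erase p=/gragre
  ok
$ times x=-87
  -957/65
$ recite p=/gok
  vake
$ re v=-3 u_from=MB u_to=kB
  -3000
$ seed x=3/2
  3/2


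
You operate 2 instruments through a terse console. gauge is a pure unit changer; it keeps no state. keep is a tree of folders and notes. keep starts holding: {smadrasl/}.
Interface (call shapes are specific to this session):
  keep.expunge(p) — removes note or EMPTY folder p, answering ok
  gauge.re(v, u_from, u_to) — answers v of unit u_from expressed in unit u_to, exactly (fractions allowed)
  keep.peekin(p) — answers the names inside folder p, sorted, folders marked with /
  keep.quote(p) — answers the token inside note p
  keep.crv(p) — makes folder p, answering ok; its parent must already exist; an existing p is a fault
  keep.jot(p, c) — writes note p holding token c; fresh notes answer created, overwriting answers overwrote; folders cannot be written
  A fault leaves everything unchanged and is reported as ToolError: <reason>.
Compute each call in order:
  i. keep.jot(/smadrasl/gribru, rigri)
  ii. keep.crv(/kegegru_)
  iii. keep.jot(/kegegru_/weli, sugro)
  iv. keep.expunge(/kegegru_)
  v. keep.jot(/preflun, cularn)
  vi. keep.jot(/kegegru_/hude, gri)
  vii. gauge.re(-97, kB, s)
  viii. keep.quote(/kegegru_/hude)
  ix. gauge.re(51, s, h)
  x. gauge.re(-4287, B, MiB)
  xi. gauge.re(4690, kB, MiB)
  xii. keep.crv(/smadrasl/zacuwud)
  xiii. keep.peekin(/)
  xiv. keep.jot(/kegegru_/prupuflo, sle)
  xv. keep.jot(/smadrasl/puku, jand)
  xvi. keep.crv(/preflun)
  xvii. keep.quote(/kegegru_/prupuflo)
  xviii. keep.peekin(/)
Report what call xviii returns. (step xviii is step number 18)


Answer: [kegegru_/, preflun, smadrasl/]

Derivation:
~$ jot p=/smadrasl/gribru c=rigri
  created
~$ crv p=/kegegru_
  ok
~$ jot p=/kegegru_/weli c=sugro
  created
~$ expunge p=/kegegru_
  ToolError: not empty
~$ jot p=/preflun c=cularn
  created
~$ jot p=/kegegru_/hude c=gri
  created
~$ re v=-97 u_from=kB u_to=s
  ToolError: incompatible units
~$ quote p=/kegegru_/hude
  gri
~$ re v=51 u_from=s u_to=h
  17/1200
~$ re v=-4287 u_from=B u_to=MiB
  -4287/1048576
~$ re v=4690 u_from=kB u_to=MiB
  293125/65536
~$ crv p=/smadrasl/zacuwud
  ok
~$ peekin p=/
  [kegegru_/, preflun, smadrasl/]
~$ jot p=/kegegru_/prupuflo c=sle
  created
~$ jot p=/smadrasl/puku c=jand
  created
~$ crv p=/preflun
  ToolError: exists
~$ quote p=/kegegru_/prupuflo
  sle
~$ peekin p=/
  [kegegru_/, preflun, smadrasl/]


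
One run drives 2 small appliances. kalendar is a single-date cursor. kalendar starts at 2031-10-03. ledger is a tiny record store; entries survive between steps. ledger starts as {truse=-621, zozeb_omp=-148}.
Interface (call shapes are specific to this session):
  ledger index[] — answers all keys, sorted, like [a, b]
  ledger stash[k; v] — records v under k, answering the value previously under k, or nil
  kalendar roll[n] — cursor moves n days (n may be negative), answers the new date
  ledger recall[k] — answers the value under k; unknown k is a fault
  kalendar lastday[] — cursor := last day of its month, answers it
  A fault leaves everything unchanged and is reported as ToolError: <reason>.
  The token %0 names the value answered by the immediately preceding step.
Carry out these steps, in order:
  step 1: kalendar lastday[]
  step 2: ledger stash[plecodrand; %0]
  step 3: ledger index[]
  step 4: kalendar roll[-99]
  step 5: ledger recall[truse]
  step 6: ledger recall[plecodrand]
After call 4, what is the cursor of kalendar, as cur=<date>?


Answer: cur=2031-07-24

Derivation:
·→ kalendar lastday()
·← 2031-10-31
·→ ledger stash(plecodrand, %0)
·← nil
·→ ledger index()
·← [plecodrand, truse, zozeb_omp]
·→ kalendar roll(-99)
·← 2031-07-24
·→ ledger recall(truse)
·← -621
·→ ledger recall(plecodrand)
·← 2031-10-31


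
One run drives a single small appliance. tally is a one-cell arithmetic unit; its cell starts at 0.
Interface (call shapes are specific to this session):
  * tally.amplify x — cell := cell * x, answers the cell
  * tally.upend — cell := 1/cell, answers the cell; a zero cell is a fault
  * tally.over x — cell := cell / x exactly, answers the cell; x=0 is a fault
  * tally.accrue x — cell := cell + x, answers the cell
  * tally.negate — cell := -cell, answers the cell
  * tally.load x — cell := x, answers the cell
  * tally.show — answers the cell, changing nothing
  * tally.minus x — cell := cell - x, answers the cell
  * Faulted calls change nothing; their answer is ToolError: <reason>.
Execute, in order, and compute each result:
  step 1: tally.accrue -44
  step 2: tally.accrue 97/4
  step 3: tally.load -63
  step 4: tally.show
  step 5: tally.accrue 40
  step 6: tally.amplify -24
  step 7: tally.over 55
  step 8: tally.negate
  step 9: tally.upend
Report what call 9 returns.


·→ tally.accrue(x='-44')
·← -44
·→ tally.accrue(x='97/4')
·← -79/4
·→ tally.load(x='-63')
·← -63
·→ tally.show()
·← -63
·→ tally.accrue(x='40')
·← -23
·→ tally.amplify(x='-24')
·← 552
·→ tally.over(x='55')
·← 552/55
·→ tally.negate()
·← -552/55
·→ tally.upend()
·← -55/552

Answer: -55/552
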